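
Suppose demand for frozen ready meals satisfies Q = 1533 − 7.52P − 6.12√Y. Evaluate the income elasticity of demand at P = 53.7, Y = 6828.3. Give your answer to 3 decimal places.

-0.406

At P = 53.7, Y = 6828.3: Q = 623.459.
Holding P constant, ∂Q/∂Y = -6.12/(2√Y) = -0.037031.
η_Y = (∂Q/∂Y)·(Y/Q) = -0.037031 × (6828.3/623.459) = -0.406.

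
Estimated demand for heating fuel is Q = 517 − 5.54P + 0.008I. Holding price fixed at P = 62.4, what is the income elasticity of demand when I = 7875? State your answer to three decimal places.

At P = 62.4, I = 7875: Q = 234.304.
Holding P constant, ∂Q/∂I = 0.008.
η_I = (∂Q/∂I)·(I/Q) = 0.008 × (7875/234.304) = 0.269.

0.269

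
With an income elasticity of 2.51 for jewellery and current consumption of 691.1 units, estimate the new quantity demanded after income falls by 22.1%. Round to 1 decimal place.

307.7

%ΔQ ≈ η × %ΔI = 2.51 × (-22.1%) = -55.471%.
New Q ≈ 691.1 × (1 − 0.55471) = 307.7.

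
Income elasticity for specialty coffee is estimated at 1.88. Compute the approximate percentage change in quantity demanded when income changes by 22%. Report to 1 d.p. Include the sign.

%ΔQ ≈ η × %ΔI = 1.88 × 22% = 41.4%.

41.4%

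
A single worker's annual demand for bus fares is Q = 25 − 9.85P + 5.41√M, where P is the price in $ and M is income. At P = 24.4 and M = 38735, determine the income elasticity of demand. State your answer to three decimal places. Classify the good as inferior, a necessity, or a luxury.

0.627 (necessity)

At P = 24.4, M = 38735: Q = 849.413.
Holding P constant, ∂Q/∂M = 5.41/(2√M) = 0.0137441.
η_M = (∂Q/∂M)·(M/Q) = 0.0137441 × (38735/849.413) = 0.627.
Since 0 < η < 1, this is a necessity.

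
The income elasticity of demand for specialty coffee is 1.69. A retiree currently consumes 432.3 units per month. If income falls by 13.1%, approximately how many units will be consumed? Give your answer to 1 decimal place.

336.6

%ΔQ ≈ η × %ΔI = 1.69 × (-13.1%) = -22.139%.
New Q ≈ 432.3 × (1 − 0.22139) = 336.6.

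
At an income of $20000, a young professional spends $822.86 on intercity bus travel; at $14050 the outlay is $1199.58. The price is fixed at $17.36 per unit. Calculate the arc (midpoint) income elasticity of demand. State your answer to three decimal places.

-1.066

With a constant price, Q₁ = 822.86/17.36 = 47.400 and Q₂ = 1199.58/17.36 = 69.100 (equivalently, work directly with expenditure since P cancels).
Midpoint %ΔQ = (1199.58 − 822.86)/1011.22 = 0.37254; midpoint %ΔI = (14050 − 20000)/17025 = -0.34949.
η = 0.37254 / -0.34949 = -1.066.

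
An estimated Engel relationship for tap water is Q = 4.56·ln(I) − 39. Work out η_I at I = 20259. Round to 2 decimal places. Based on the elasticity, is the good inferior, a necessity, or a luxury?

0.73 (necessity)

At I = 20259: Q = 6.219.
dQ/dI = 4.56/I = 0.000225085 at this income.
η = (dQ/dI)·(I/Q) = 0.000225085 × (20259/6.219) = 0.73.
Since 0 < η < 1, the good is a necessity.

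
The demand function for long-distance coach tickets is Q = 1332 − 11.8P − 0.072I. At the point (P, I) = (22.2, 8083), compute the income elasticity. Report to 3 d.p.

-1.192

At P = 22.2, I = 8083: Q = 488.064.
Holding P constant, ∂Q/∂I = −0.072.
η_I = (∂Q/∂I)·(I/Q) = -0.072 × (8083/488.064) = -1.192.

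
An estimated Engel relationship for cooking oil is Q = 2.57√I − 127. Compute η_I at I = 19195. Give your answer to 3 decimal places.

At I = 19195: Q = 229.063.
dQ/dI = 2.57/(2√I) = 0.0092749 at this income.
η = (dQ/dI)·(I/Q) = 0.0092749 × (19195/229.063) = 0.777.

0.777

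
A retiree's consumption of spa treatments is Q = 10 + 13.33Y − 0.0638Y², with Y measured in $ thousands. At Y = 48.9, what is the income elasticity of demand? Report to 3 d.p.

0.681

At Y = 48.9: Q = 509.2778.
dQ/dY = 13.33 − 0.1276Y = 7.09036.
η = (dQ/dY)·(Y/Q) = 7.09036 × (48.9/509.2778) = 0.681.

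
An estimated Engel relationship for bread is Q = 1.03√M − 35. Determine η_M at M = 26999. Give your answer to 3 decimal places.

0.630

At M = 26999: Q = 134.243.
dQ/dM = 1.03/(2√M) = 0.00313425 at this income.
η = (dQ/dM)·(M/Q) = 0.00313425 × (26999/134.243) = 0.630.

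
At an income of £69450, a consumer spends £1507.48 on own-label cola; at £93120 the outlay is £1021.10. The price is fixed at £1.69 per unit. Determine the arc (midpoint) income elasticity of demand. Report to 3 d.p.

-1.321

With a constant price, Q₁ = 1507.48/1.69 = 892.000 and Q₂ = 1021.10/1.69 = 604.201 (equivalently, work directly with expenditure since P cancels).
Midpoint %ΔQ = (1021.10 − 1507.48)/1264.29 = -0.38471; midpoint %ΔI = (93120 − 69450)/81285 = 0.29120.
η = -0.38471 / 0.29120 = -1.321.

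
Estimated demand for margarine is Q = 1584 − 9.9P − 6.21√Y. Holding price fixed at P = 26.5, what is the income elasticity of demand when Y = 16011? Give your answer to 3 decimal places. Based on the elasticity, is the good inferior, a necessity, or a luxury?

At P = 26.5, Y = 16011: Q = 535.870.
Holding P constant, ∂Q/∂Y = -6.21/(2√Y) = -0.0245387.
η_Y = (∂Q/∂Y)·(Y/Q) = -0.0245387 × (16011/535.870) = -0.733.
Since η < 0, this is an inferior good.

-0.733 (inferior good)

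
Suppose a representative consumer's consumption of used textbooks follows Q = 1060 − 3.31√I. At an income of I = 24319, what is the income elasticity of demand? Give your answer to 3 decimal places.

At I = 24319: Q = 543.820.
dQ/dI = -3.31/(2√I) = -0.0106127 at this income.
η = (dQ/dI)·(I/Q) = -0.0106127 × (24319/543.820) = -0.475.

-0.475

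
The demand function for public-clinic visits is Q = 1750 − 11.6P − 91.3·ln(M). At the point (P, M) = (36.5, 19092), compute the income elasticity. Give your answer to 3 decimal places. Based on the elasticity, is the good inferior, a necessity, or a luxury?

At P = 36.5, M = 19092: Q = 426.654.
Holding P constant, ∂Q/∂M = -91.3/M = -0.00478211.
η_M = (∂Q/∂M)·(M/Q) = -0.00478211 × (19092/426.654) = -0.214.
Since η < 0, this is an inferior good.

-0.214 (inferior good)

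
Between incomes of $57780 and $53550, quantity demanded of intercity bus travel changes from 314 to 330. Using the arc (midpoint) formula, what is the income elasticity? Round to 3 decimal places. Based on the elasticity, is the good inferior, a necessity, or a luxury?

-0.654 (inferior good)

ΔQ = 330 − 314 = 16; midpoint Q̄ = (314 + 330)/2 = 322.
ΔI = 53550 − 57780 = -4230; midpoint Ī = (57780 + 53550)/2 = 55665.
η = (ΔQ/Q̄) ÷ (ΔI/Ī) = (16/322) ÷ (-4230/55665) = -0.654.
η < 0 ⇒ inferior good.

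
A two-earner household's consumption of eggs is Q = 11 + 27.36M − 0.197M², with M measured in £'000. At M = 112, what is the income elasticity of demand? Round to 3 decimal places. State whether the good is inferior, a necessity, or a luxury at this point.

At M = 112: Q = 604.1520.
dQ/dM = 27.36 − 0.394M = -16.76800.
η = (dQ/dM)·(M/Q) = -16.76800 × (112/604.1520) = -3.109.
η < 0 ⇒ inferior good.

-3.109 (inferior good)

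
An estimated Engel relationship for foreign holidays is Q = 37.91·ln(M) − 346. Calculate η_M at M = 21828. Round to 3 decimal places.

1.157

At M = 21828: Q = 32.757.
dQ/dM = 37.91/M = 0.00173676 at this income.
η = (dQ/dM)·(M/Q) = 0.00173676 × (21828/32.757) = 1.157.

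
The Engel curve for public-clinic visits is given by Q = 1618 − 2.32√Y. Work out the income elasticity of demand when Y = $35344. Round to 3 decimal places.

At Y = 35344: Q = 1181.840.
dQ/dY = -2.32/(2√Y) = -0.00617021 at this income.
η = (dQ/dY)·(Y/Q) = -0.00617021 × (35344/1181.840) = -0.185.

-0.185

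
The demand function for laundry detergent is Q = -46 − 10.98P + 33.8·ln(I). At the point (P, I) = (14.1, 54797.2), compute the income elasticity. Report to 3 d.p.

0.201

At P = 14.1, I = 54797.2: Q = 167.987.
Holding P constant, ∂Q/∂I = 33.8/I = 0.00061682.
η_I = (∂Q/∂I)·(I/Q) = 0.00061682 × (54797.2/167.987) = 0.201.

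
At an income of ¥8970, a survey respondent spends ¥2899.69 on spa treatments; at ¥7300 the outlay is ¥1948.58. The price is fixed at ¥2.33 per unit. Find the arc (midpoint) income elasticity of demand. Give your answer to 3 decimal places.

1.911

With a constant price, Q₁ = 2899.69/2.33 = 1244.502 and Q₂ = 1948.58/2.33 = 836.300 (equivalently, work directly with expenditure since P cancels).
Midpoint %ΔQ = (1948.58 − 2899.69)/2424.14 = -0.39235; midpoint %ΔI = (7300 − 8970)/8135 = -0.20529.
η = -0.39235 / -0.20529 = 1.911.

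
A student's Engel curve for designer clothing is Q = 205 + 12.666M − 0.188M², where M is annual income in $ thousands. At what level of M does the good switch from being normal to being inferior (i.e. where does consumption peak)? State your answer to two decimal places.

dQ/dM = 12.666 − 0.376M.
The good is inferior where dQ/dM < 0. Setting dQ/dM = 0 gives M = 12.666 / 0.376 = 33.69.

33.69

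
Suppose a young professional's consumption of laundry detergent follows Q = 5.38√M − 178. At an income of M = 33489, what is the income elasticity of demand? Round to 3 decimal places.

0.610

At M = 33489: Q = 806.540.
dQ/dM = 5.38/(2√M) = 0.0146995 at this income.
η = (dQ/dM)·(M/Q) = 0.0146995 × (33489/806.540) = 0.610.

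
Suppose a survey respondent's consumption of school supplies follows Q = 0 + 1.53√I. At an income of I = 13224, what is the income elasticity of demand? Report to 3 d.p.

0.500

At I = 13224: Q = 175.943.
dQ/dI = 1.53/(2√I) = 0.00665243 at this income.
η = (dQ/dI)·(I/Q) = 0.00665243 × (13224/175.943) = 0.500.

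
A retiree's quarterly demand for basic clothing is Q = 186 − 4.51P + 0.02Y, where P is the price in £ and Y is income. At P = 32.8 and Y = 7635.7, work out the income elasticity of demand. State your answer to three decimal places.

0.800

At P = 32.8, Y = 7635.7: Q = 190.786.
Holding P constant, ∂Q/∂Y = 0.02.
η_Y = (∂Q/∂Y)·(Y/Q) = 0.02 × (7635.7/190.786) = 0.800.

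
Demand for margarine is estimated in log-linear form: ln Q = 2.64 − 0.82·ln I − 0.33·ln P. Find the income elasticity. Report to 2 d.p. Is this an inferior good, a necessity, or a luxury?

-0.82 (inferior good)

In a log-linear demand, the coefficient on ln I is the income elasticity.
So η = -0.82.
η < 0 ⇒ inferior good.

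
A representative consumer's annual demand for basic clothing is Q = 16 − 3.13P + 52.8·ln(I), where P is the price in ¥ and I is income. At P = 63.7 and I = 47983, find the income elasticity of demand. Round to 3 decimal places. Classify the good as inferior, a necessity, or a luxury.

At P = 63.7, I = 47983: Q = 385.729.
Holding P constant, ∂Q/∂I = 52.8/I = 0.00110039.
η_I = (∂Q/∂I)·(I/Q) = 0.00110039 × (47983/385.729) = 0.137.
Since 0 < η < 1, this is a necessity.

0.137 (necessity)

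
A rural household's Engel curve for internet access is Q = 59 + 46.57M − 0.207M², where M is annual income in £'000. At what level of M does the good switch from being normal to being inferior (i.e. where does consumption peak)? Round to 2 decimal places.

112.49

dQ/dM = 46.57 − 0.414M.
The good is inferior where dQ/dM < 0. Setting dQ/dM = 0 gives M = 46.57 / 0.414 = 112.49.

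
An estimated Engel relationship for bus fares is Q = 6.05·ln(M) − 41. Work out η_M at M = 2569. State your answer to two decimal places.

0.93

At M = 2569: Q = 6.500.
dQ/dM = 6.05/M = 0.002355 at this income.
η = (dQ/dM)·(M/Q) = 0.002355 × (2569/6.500) = 0.93.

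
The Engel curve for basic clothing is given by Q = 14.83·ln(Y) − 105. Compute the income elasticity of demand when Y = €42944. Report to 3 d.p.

0.279

At Y = 42944: Q = 53.201.
dQ/dY = 14.83/Y = 0.000345333 at this income.
η = (dQ/dY)·(Y/Q) = 0.000345333 × (42944/53.201) = 0.279.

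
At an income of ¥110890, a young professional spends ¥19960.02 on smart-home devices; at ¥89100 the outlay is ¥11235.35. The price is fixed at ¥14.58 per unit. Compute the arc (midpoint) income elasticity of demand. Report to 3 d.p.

2.567

With a constant price, Q₁ = 19960.02/14.58 = 1369.000 and Q₂ = 11235.35/14.58 = 770.600 (equivalently, work directly with expenditure since P cancels).
Midpoint %ΔQ = (11235.35 − 19960.02)/15597.69 = -0.55936; midpoint %ΔI = (89100 − 110890)/99995 = -0.21791.
η = -0.55936 / -0.21791 = 2.567.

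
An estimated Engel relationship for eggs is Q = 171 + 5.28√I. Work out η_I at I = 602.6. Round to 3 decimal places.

0.216

At I = 602.6: Q = 300.613.
dQ/dI = 5.28/(2√I) = 0.107545 at this income.
η = (dQ/dI)·(I/Q) = 0.107545 × (602.6/300.613) = 0.216.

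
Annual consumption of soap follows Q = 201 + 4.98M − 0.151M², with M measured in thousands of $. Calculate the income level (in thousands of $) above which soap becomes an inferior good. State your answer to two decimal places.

dQ/dM = 4.98 − 0.302M.
The good is inferior where dQ/dM < 0. Setting dQ/dM = 0 gives M = 4.98 / 0.302 = 16.49.

16.49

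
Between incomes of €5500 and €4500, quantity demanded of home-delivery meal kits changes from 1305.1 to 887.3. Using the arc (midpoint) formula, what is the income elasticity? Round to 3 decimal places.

1.906

ΔQ = 887.3 − 1305.1 = -417.8; midpoint Q̄ = (1305.1 + 887.3)/2 = 1096.2.
ΔI = 4500 − 5500 = -1000; midpoint Ī = (5500 + 4500)/2 = 5000.
η = (ΔQ/Q̄) ÷ (ΔI/Ī) = (-417.8/1096.2) ÷ (-1000/5000) = 1.906.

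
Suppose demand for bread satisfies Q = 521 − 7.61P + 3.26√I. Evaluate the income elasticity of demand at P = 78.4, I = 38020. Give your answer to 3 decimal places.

0.568

At P = 78.4, I = 38020: Q = 560.034.
Holding P constant, ∂Q/∂I = 3.26/(2√I) = 0.00835952.
η_I = (∂Q/∂I)·(I/Q) = 0.00835952 × (38020/560.034) = 0.568.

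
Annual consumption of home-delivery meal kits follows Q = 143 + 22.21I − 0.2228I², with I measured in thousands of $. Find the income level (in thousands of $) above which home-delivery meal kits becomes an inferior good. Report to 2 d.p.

49.84

dQ/dI = 22.21 − 0.4456I.
The good is inferior where dQ/dI < 0. Setting dQ/dI = 0 gives I = 22.21 / 0.4456 = 49.84.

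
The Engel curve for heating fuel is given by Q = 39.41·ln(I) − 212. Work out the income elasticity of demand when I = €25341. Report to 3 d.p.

0.210

At I = 25341: Q = 187.624.
dQ/dI = 39.41/I = 0.00155519 at this income.
η = (dQ/dI)·(I/Q) = 0.00155519 × (25341/187.624) = 0.210.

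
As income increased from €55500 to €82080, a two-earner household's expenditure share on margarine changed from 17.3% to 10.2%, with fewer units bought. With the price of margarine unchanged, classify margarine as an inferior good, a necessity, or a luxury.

Quantity demanded falls as income rises, so η < 0.

inferior good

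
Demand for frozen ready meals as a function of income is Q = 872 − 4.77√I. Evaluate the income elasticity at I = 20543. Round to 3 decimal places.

At I = 20543: Q = 188.324.
dQ/dI = -4.77/(2√I) = -0.0166401 at this income.
η = (dQ/dI)·(I/Q) = -0.0166401 × (20543/188.324) = -1.815.

-1.815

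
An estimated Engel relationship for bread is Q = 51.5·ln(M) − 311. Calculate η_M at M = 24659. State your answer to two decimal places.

At M = 24659: Q = 209.814.
dQ/dM = 51.5/M = 0.00208849 at this income.
η = (dQ/dM)·(M/Q) = 0.00208849 × (24659/209.814) = 0.25.

0.25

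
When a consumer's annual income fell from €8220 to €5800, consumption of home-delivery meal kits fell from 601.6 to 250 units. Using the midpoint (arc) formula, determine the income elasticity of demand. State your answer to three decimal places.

2.392

ΔQ = 250 − 601.6 = -351.6; midpoint Q̄ = (601.6 + 250)/2 = 425.8.
ΔI = 5800 − 8220 = -2420; midpoint Ī = (8220 + 5800)/2 = 7010.
η = (ΔQ/Q̄) ÷ (ΔI/Ī) = (-351.6/425.8) ÷ (-2420/7010) = 2.392.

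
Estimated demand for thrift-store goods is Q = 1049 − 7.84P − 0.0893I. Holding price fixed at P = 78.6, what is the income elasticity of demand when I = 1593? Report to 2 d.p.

At P = 78.6, I = 1593: Q = 290.521.
Holding P constant, ∂Q/∂I = −0.0893.
η_I = (∂Q/∂I)·(I/Q) = -0.0893 × (1593/290.521) = -0.49.

-0.49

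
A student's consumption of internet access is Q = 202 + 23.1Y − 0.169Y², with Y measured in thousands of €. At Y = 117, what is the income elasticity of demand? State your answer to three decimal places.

At Y = 117: Q = 591.2590.
dQ/dY = 23.1 − 0.338Y = -16.44600.
η = (dQ/dY)·(Y/Q) = -16.44600 × (117/591.2590) = -3.254.

-3.254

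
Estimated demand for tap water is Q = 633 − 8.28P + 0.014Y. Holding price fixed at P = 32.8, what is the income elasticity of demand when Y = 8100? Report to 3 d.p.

At P = 32.8, Y = 8100: Q = 474.816.
Holding P constant, ∂Q/∂Y = 0.014.
η_Y = (∂Q/∂Y)·(Y/Q) = 0.014 × (8100/474.816) = 0.239.

0.239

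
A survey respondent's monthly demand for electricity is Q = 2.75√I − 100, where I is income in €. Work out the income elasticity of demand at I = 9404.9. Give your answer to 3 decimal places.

At I = 9404.9: Q = 166.692.
dQ/dI = 2.75/(2√I) = 0.0141783 at this income.
η = (dQ/dI)·(I/Q) = 0.0141783 × (9404.9/166.692) = 0.800.

0.800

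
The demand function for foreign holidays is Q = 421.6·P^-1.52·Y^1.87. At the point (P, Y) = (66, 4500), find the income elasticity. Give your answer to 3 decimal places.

1.870

For a multiplicative demand Q = A·P^α·Y^β, the income elasticity is β everywhere.
Here β = 1.87, so η = 1.870.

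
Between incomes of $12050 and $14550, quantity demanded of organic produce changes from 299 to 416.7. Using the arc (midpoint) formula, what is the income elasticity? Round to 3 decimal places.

1.750

ΔQ = 416.7 − 299 = 117.7; midpoint Q̄ = (299 + 416.7)/2 = 357.85.
ΔI = 14550 − 12050 = 2500; midpoint Ī = (12050 + 14550)/2 = 13300.
η = (ΔQ/Q̄) ÷ (ΔI/Ī) = (117.7/357.85) ÷ (2500/13300) = 1.750.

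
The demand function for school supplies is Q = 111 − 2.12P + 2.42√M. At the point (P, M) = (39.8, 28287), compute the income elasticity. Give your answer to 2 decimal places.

At P = 39.8, M = 28287: Q = 433.637.
Holding P constant, ∂Q/∂M = 2.42/(2√M) = 0.00719436.
η_M = (∂Q/∂M)·(M/Q) = 0.00719436 × (28287/433.637) = 0.47.

0.47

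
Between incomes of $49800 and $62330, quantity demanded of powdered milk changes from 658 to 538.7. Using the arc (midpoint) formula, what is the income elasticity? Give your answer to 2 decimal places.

-0.89

ΔQ = 538.7 − 658 = -119.3; midpoint Q̄ = (658 + 538.7)/2 = 598.35.
ΔI = 62330 − 49800 = 12530; midpoint Ī = (49800 + 62330)/2 = 56065.
η = (ΔQ/Q̄) ÷ (ΔI/Ī) = (-119.3/598.35) ÷ (12530/56065) = -0.89.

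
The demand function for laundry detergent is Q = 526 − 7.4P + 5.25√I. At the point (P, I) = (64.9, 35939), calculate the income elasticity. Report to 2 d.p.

At P = 64.9, I = 35939: Q = 1041.013.
Holding P constant, ∂Q/∂I = 5.25/(2√I) = 0.0138467.
η_I = (∂Q/∂I)·(I/Q) = 0.0138467 × (35939/1041.013) = 0.48.

0.48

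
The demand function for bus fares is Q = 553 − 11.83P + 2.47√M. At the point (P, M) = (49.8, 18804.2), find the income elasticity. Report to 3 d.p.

0.560

At P = 49.8, M = 18804.2: Q = 302.573.
Holding P constant, ∂Q/∂M = 2.47/(2√M) = 0.00900616.
η_M = (∂Q/∂M)·(M/Q) = 0.00900616 × (18804.2/302.573) = 0.560.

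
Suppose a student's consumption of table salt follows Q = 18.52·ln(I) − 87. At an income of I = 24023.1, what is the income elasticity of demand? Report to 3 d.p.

At I = 24023.1: Q = 99.807.
dQ/dI = 18.52/I = 0.000770925 at this income.
η = (dQ/dI)·(I/Q) = 0.000770925 × (24023.1/99.807) = 0.186.

0.186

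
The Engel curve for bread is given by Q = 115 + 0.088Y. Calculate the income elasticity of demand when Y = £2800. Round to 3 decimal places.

0.682

At Y = 2800: Q = 361.400.
dQ/dY = 0.088.
η = (dQ/dY)·(Y/Q) = 0.088 × (2800/361.400) = 0.682.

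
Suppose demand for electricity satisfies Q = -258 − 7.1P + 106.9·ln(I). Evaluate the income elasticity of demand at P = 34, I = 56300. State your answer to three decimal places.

0.160

At P = 34, I = 56300: Q = 669.920.
Holding P constant, ∂Q/∂I = 106.9/I = 0.00189876.
η_I = (∂Q/∂I)·(I/Q) = 0.00189876 × (56300/669.920) = 0.160.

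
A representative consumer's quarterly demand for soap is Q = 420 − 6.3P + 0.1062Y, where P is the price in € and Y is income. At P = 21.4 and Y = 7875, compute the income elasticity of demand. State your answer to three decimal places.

At P = 21.4, Y = 7875: Q = 1121.505.
Holding P constant, ∂Q/∂Y = 0.1062.
η_Y = (∂Q/∂Y)·(Y/Q) = 0.1062 × (7875/1121.505) = 0.746.

0.746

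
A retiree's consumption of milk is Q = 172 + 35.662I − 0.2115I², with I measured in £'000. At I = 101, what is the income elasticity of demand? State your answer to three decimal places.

-0.441

At I = 101: Q = 1616.3505.
dQ/dI = 35.662 − 0.423I = -7.06100.
η = (dQ/dI)·(I/Q) = -7.06100 × (101/1616.3505) = -0.441.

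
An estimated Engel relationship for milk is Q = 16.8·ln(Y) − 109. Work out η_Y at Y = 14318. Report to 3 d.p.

At Y = 14318: Q = 51.764.
dQ/dY = 16.8/Y = 0.00117335 at this income.
η = (dQ/dY)·(Y/Q) = 0.00117335 × (14318/51.764) = 0.325.

0.325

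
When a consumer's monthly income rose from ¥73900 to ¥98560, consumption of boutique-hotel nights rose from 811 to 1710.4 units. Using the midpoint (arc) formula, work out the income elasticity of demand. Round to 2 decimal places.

2.49

ΔQ = 1710.4 − 811 = 899.4; midpoint Q̄ = (811 + 1710.4)/2 = 1260.7.
ΔI = 98560 − 73900 = 24660; midpoint Ī = (73900 + 98560)/2 = 86230.
η = (ΔQ/Q̄) ÷ (ΔI/Ī) = (899.4/1260.7) ÷ (24660/86230) = 2.49.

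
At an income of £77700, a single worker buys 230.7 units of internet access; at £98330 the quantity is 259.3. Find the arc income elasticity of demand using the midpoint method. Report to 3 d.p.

0.498

ΔQ = 259.3 − 230.7 = 28.6; midpoint Q̄ = (230.7 + 259.3)/2 = 245.
ΔI = 98330 − 77700 = 20630; midpoint Ī = (77700 + 98330)/2 = 88015.
η = (ΔQ/Q̄) ÷ (ΔI/Ī) = (28.6/245) ÷ (20630/88015) = 0.498.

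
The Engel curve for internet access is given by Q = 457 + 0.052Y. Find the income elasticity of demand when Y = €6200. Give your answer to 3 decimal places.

0.414

At Y = 6200: Q = 779.400.
dQ/dY = 0.052.
η = (dQ/dY)·(Y/Q) = 0.052 × (6200/779.400) = 0.414.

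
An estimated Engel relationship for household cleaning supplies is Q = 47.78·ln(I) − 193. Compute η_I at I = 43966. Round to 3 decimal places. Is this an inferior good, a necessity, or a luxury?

0.150 (necessity)

At I = 43966: Q = 317.824.
dQ/dI = 47.78/I = 0.00108675 at this income.
η = (dQ/dI)·(I/Q) = 0.00108675 × (43966/317.824) = 0.150.
Since 0 < η < 1, the good is a necessity.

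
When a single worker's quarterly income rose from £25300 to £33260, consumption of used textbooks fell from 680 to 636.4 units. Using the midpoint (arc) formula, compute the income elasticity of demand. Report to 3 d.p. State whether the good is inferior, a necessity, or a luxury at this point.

ΔQ = 636.4 − 680 = -43.6; midpoint Q̄ = (680 + 636.4)/2 = 658.2.
ΔI = 33260 − 25300 = 7960; midpoint Ī = (25300 + 33260)/2 = 29280.
η = (ΔQ/Q̄) ÷ (ΔI/Ī) = (-43.6/658.2) ÷ (7960/29280) = -0.244.
η < 0 ⇒ inferior good.

-0.244 (inferior good)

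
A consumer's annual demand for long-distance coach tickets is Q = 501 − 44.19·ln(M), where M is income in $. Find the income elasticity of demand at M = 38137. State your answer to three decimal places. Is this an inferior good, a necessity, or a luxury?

-1.268 (inferior good)

At M = 38137: Q = 34.842.
dQ/dM = -44.19/M = -0.00115872 at this income.
η = (dQ/dM)·(M/Q) = -0.00115872 × (38137/34.842) = -1.268.
Since η < 0, the good is an inferior good.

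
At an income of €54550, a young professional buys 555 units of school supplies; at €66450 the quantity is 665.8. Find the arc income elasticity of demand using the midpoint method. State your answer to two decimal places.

ΔQ = 665.8 − 555 = 110.8; midpoint Q̄ = (555 + 665.8)/2 = 610.4.
ΔI = 66450 − 54550 = 11900; midpoint Ī = (54550 + 66450)/2 = 60500.
η = (ΔQ/Q̄) ÷ (ΔI/Ī) = (110.8/610.4) ÷ (11900/60500) = 0.92.

0.92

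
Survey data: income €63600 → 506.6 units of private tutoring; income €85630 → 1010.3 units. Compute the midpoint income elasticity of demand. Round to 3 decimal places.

ΔQ = 1010.3 − 506.6 = 503.7; midpoint Q̄ = (506.6 + 1010.3)/2 = 758.45.
ΔI = 85630 − 63600 = 22030; midpoint Ī = (63600 + 85630)/2 = 74615.
η = (ΔQ/Q̄) ÷ (ΔI/Ī) = (503.7/758.45) ÷ (22030/74615) = 2.249.

2.249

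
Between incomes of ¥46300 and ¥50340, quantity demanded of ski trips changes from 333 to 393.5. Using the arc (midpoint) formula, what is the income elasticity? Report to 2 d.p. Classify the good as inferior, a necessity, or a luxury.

ΔQ = 393.5 − 333 = 60.5; midpoint Q̄ = (333 + 393.5)/2 = 363.25.
ΔI = 50340 − 46300 = 4040; midpoint Ī = (46300 + 50340)/2 = 48320.
η = (ΔQ/Q̄) ÷ (ΔI/Ī) = (60.5/363.25) ÷ (4040/48320) = 1.99.
η > 1 ⇒ luxury.

1.99 (luxury)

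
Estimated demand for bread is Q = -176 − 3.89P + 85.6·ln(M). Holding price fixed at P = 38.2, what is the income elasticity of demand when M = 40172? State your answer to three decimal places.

0.147

At P = 38.2, M = 40172: Q = 582.841.
Holding P constant, ∂Q/∂M = 85.6/M = 0.00213084.
η_M = (∂Q/∂M)·(M/Q) = 0.00213084 × (40172/582.841) = 0.147.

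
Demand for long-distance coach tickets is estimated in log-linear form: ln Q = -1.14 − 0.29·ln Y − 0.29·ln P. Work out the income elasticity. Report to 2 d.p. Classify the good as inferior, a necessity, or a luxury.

-0.29 (inferior good)

In a log-linear demand, the coefficient on ln Y is the income elasticity.
So η = -0.29.
η < 0 ⇒ inferior good.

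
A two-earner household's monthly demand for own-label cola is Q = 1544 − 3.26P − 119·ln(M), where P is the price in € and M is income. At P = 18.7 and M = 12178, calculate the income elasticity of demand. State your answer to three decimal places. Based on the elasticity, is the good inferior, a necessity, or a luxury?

-0.327 (inferior good)

At P = 18.7, M = 12178: Q = 363.559.
Holding P constant, ∂Q/∂M = -119/M = -0.00977172.
η_M = (∂Q/∂M)·(M/Q) = -0.00977172 × (12178/363.559) = -0.327.
Since η < 0, this is an inferior good.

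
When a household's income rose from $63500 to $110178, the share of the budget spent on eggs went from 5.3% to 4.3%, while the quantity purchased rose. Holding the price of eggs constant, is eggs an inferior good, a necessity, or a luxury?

Quantity rises but the budget share falls as income rises, so 0 < η < 1.

necessity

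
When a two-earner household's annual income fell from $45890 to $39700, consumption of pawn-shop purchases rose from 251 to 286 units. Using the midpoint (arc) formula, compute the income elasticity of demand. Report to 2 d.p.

-0.90

ΔQ = 286 − 251 = 35; midpoint Q̄ = (251 + 286)/2 = 268.5.
ΔI = 39700 − 45890 = -6190; midpoint Ī = (45890 + 39700)/2 = 42795.
η = (ΔQ/Q̄) ÷ (ΔI/Ī) = (35/268.5) ÷ (-6190/42795) = -0.90.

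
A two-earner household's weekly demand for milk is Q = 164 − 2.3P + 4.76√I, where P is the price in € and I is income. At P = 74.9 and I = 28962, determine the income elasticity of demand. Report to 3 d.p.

0.505

At P = 74.9, I = 28962: Q = 801.798.
Holding P constant, ∂Q/∂I = 4.76/(2√I) = 0.013985.
η_I = (∂Q/∂I)·(I/Q) = 0.013985 × (28962/801.798) = 0.505.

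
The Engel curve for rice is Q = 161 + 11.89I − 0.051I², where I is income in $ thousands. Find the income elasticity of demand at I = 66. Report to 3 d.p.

At I = 66: Q = 723.5840.
dQ/dI = 11.89 − 0.102I = 5.15800.
η = (dQ/dI)·(I/Q) = 5.15800 × (66/723.5840) = 0.470.

0.470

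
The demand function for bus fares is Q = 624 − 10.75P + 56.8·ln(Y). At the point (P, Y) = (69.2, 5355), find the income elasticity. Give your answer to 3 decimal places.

At P = 69.2, Y = 5355: Q = 367.773.
Holding P constant, ∂Q/∂Y = 56.8/Y = 0.0106069.
η_Y = (∂Q/∂Y)·(Y/Q) = 0.0106069 × (5355/367.773) = 0.154.

0.154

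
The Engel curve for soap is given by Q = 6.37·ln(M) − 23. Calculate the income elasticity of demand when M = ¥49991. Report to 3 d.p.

0.139

At M = 49991: Q = 45.921.
dQ/dM = 6.37/M = 0.000127423 at this income.
η = (dQ/dM)·(M/Q) = 0.000127423 × (49991/45.921) = 0.139.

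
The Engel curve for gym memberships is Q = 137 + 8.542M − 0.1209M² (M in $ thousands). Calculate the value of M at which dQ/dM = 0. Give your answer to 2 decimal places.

35.33

dQ/dM = 8.542 − 0.2418M.
The good is inferior where dQ/dM < 0. Setting dQ/dM = 0 gives M = 8.542 / 0.2418 = 35.33.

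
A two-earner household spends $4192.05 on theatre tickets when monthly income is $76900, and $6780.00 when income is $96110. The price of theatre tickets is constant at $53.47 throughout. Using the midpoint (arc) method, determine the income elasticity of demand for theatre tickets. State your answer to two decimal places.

With a constant price, Q₁ = 4192.05/53.47 = 78.400 and Q₂ = 6780.00/53.47 = 126.800 (equivalently, work directly with expenditure since P cancels).
Midpoint %ΔQ = (6780.00 − 4192.05)/5486.03 = 0.47173; midpoint %ΔI = (96110 − 76900)/86505 = 0.22207.
η = 0.47173 / 0.22207 = 2.12.

2.12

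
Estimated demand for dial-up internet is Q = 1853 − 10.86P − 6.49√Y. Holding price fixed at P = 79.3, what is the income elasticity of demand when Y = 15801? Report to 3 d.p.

At P = 79.3, Y = 15801: Q = 175.996.
Holding P constant, ∂Q/∂Y = -6.49/(2√Y) = -0.025815.
η_Y = (∂Q/∂Y)·(Y/Q) = -0.025815 × (15801/175.996) = -2.318.

-2.318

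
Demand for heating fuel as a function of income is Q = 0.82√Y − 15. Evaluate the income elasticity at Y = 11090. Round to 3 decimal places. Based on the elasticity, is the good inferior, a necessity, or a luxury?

At Y = 11090: Q = 71.353.
dQ/dY = 0.82/(2√Y) = 0.0038933 at this income.
η = (dQ/dY)·(Y/Q) = 0.0038933 × (11090/71.353) = 0.605.
Since 0 < η < 1, the good is a necessity.

0.605 (necessity)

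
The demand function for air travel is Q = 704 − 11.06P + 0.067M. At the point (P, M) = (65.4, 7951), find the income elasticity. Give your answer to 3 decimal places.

1.038

At P = 65.4, M = 7951: Q = 513.393.
Holding P constant, ∂Q/∂M = 0.067.
η_M = (∂Q/∂M)·(M/Q) = 0.067 × (7951/513.393) = 1.038.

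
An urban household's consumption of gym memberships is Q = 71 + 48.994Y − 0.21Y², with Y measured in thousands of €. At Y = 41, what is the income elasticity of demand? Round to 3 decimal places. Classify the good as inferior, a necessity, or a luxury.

At Y = 41: Q = 1726.7440.
dQ/dY = 48.994 − 0.42Y = 31.77400.
η = (dQ/dY)·(Y/Q) = 31.77400 × (41/1726.7440) = 0.754.
0 < η < 1 ⇒ necessity.

0.754 (necessity)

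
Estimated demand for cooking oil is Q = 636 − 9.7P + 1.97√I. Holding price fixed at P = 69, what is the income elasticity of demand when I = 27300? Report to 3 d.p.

At P = 69, I = 27300: Q = 292.197.
Holding P constant, ∂Q/∂I = 1.97/(2√I) = 0.00596149.
η_I = (∂Q/∂I)·(I/Q) = 0.00596149 × (27300/292.197) = 0.557.

0.557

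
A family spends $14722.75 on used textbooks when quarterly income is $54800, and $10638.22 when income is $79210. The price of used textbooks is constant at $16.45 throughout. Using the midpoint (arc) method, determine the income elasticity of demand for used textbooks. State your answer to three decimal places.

-0.884

With a constant price, Q₁ = 14722.75/16.45 = 895.000 and Q₂ = 10638.22/16.45 = 646.700 (equivalently, work directly with expenditure since P cancels).
Midpoint %ΔQ = (10638.22 − 14722.75)/12680.49 = -0.32211; midpoint %ΔI = (79210 − 54800)/67005 = 0.36430.
η = -0.32211 / 0.36430 = -0.884.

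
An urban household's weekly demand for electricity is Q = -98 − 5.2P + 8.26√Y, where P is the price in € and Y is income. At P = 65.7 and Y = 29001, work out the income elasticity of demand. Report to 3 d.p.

At P = 65.7, Y = 29001: Q = 967.012.
Holding P constant, ∂Q/∂Y = 8.26/(2√Y) = 0.0242518.
η_Y = (∂Q/∂Y)·(Y/Q) = 0.0242518 × (29001/967.012) = 0.727.

0.727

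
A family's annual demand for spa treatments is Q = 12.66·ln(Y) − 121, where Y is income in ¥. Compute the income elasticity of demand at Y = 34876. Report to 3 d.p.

1.109

At Y = 34876: Q = 11.418.
dQ/dY = 12.66/Y = 0.000363 at this income.
η = (dQ/dY)·(Y/Q) = 0.000363 × (34876/11.418) = 1.109.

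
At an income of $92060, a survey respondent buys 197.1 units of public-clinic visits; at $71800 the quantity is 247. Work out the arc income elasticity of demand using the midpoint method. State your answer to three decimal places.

-0.909

ΔQ = 247 − 197.1 = 49.9; midpoint Q̄ = (197.1 + 247)/2 = 222.05.
ΔI = 71800 − 92060 = -20260; midpoint Ī = (92060 + 71800)/2 = 81930.
η = (ΔQ/Q̄) ÷ (ΔI/Ī) = (49.9/222.05) ÷ (-20260/81930) = -0.909.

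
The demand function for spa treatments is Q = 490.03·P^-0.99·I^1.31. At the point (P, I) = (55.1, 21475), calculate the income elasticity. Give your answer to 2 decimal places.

1.31

For a multiplicative demand Q = A·P^α·I^β, the income elasticity is β everywhere.
Here β = 1.31, so η = 1.31.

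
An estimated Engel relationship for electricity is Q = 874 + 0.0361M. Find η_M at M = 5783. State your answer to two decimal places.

At M = 5783: Q = 1082.766.
dQ/dM = 0.0361.
η = (dQ/dM)·(M/Q) = 0.0361 × (5783/1082.766) = 0.19.

0.19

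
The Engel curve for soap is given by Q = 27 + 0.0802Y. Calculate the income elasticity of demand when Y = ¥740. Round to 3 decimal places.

At Y = 740: Q = 86.348.
dQ/dY = 0.0802.
η = (dQ/dY)·(Y/Q) = 0.0802 × (740/86.348) = 0.687.

0.687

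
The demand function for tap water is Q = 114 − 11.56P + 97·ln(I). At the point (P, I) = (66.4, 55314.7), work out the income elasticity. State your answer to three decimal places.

0.239

At P = 66.4, I = 55314.7: Q = 405.733.
Holding P constant, ∂Q/∂I = 97/I = 0.0017536.
η_I = (∂Q/∂I)·(I/Q) = 0.0017536 × (55314.7/405.733) = 0.239.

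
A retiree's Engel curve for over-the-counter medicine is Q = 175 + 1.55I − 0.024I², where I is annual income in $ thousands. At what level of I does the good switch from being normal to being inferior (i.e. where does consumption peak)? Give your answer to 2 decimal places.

32.29

dQ/dI = 1.55 − 0.048I.
The good is inferior where dQ/dI < 0. Setting dQ/dI = 0 gives I = 1.55 / 0.048 = 32.29.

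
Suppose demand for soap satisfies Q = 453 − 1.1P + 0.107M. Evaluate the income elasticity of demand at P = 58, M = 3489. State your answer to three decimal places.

0.490

At P = 58, M = 3489: Q = 762.523.
Holding P constant, ∂Q/∂M = 0.107.
η_M = (∂Q/∂M)·(M/Q) = 0.107 × (3489/762.523) = 0.490.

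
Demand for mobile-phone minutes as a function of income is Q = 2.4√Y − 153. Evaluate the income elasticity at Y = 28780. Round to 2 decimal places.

At Y = 28780: Q = 254.152.
dQ/dY = 2.4/(2√Y) = 0.00707352 at this income.
η = (dQ/dY)·(Y/Q) = 0.00707352 × (28780/254.152) = 0.80.

0.80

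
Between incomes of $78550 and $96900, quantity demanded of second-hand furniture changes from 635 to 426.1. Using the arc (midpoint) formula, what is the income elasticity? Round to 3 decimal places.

-1.882

ΔQ = 426.1 − 635 = -208.9; midpoint Q̄ = (635 + 426.1)/2 = 530.55.
ΔI = 96900 − 78550 = 18350; midpoint Ī = (78550 + 96900)/2 = 87725.
η = (ΔQ/Q̄) ÷ (ΔI/Ī) = (-208.9/530.55) ÷ (18350/87725) = -1.882.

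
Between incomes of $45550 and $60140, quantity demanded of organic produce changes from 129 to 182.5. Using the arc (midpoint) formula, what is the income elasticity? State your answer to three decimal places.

ΔQ = 182.5 − 129 = 53.5; midpoint Q̄ = (129 + 182.5)/2 = 155.75.
ΔI = 60140 − 45550 = 14590; midpoint Ī = (45550 + 60140)/2 = 52845.
η = (ΔQ/Q̄) ÷ (ΔI/Ī) = (53.5/155.75) ÷ (14590/52845) = 1.244.

1.244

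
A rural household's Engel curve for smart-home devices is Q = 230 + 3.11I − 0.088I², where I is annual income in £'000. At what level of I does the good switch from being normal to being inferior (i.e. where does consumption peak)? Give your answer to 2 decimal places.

17.67

dQ/dI = 3.11 − 0.176I.
The good is inferior where dQ/dI < 0. Setting dQ/dI = 0 gives I = 3.11 / 0.176 = 17.67.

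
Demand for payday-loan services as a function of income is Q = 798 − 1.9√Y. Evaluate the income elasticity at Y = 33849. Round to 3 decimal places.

At Y = 33849: Q = 448.436.
dQ/dY = -1.9/(2√Y) = -0.00516358 at this income.
η = (dQ/dY)·(Y/Q) = -0.00516358 × (33849/448.436) = -0.390.

-0.390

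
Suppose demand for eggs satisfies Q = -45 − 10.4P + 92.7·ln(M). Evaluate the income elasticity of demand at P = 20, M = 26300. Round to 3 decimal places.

0.134

At P = 20, M = 26300: Q = 690.438.
Holding P constant, ∂Q/∂M = 92.7/M = 0.00352471.
η_M = (∂Q/∂M)·(M/Q) = 0.00352471 × (26300/690.438) = 0.134.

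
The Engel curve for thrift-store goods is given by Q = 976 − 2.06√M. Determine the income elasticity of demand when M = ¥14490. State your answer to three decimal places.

At M = 14490: Q = 728.029.
dQ/dM = -2.06/(2√M) = -0.00855664 at this income.
η = (dQ/dM)·(M/Q) = -0.00855664 × (14490/728.029) = -0.170.

-0.170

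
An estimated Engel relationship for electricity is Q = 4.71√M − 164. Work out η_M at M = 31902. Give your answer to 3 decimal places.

0.621

At M = 31902: Q = 677.259.
dQ/dM = 4.71/(2√M) = 0.0131851 at this income.
η = (dQ/dM)·(M/Q) = 0.0131851 × (31902/677.259) = 0.621.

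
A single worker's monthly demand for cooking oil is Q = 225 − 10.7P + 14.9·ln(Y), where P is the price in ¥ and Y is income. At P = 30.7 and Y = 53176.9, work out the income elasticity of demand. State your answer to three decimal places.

0.254

At P = 30.7, Y = 53176.9: Q = 58.643.
Holding P constant, ∂Q/∂Y = 14.9/Y = 0.000280197.
η_Y = (∂Q/∂Y)·(Y/Q) = 0.000280197 × (53176.9/58.643) = 0.254.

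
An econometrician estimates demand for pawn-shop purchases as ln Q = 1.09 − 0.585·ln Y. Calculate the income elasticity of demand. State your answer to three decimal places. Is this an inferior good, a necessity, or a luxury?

In a log-linear demand, the coefficient on ln Y is the income elasticity.
So η = -0.585.
η < 0 ⇒ inferior good.

-0.585 (inferior good)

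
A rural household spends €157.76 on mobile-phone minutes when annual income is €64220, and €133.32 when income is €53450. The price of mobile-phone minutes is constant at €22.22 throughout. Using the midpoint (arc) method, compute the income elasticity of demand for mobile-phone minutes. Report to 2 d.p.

0.92

With a constant price, Q₁ = 157.76/22.22 = 7.100 and Q₂ = 133.32/22.22 = 6.000 (equivalently, work directly with expenditure since P cancels).
Midpoint %ΔQ = (133.32 − 157.76)/145.54 = -0.16793; midpoint %ΔI = (53450 − 64220)/58835 = -0.18305.
η = -0.16793 / -0.18305 = 0.92.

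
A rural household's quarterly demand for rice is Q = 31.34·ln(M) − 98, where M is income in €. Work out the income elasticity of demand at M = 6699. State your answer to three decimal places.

At M = 6699: Q = 178.096.
dQ/dM = 31.34/M = 0.00467831 at this income.
η = (dQ/dM)·(M/Q) = 0.00467831 × (6699/178.096) = 0.176.

0.176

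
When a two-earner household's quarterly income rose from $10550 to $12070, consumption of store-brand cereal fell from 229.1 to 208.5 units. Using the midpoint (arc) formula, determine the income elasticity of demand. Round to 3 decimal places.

ΔQ = 208.5 − 229.1 = -20.6; midpoint Q̄ = (229.1 + 208.5)/2 = 218.8.
ΔI = 12070 − 10550 = 1520; midpoint Ī = (10550 + 12070)/2 = 11310.
η = (ΔQ/Q̄) ÷ (ΔI/Ī) = (-20.6/218.8) ÷ (1520/11310) = -0.701.

-0.701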